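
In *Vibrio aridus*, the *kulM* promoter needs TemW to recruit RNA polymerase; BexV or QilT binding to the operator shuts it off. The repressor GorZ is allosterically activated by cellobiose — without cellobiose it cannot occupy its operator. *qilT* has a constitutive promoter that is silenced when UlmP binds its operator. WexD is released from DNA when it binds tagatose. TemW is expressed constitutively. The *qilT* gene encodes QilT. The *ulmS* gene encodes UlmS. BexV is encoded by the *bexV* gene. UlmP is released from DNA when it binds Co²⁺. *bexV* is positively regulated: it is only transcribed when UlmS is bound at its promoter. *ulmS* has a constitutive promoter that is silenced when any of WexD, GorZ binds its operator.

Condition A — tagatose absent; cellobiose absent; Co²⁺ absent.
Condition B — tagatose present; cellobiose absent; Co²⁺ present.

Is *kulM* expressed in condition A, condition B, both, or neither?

Condition A:
Tagatose is absent, so WexD is active.
Cellobiose is absent, so GorZ is inactive.
With repressor WexD bound, *ulmS* is not transcribed.
So UlmS is not produced.
Required activator UlmS is absent, so *bexV* is not transcribed.
So BexV is not produced.
Co²⁺ is absent, so UlmP is active.
With repressor UlmP bound, *qilT* is not transcribed.
So QilT is not produced.
TemW is produced constitutively and is active.
No repressor is bound and TemW is active, so *kulM* is transcribed.
→ *kulM* is ON in A.
Condition B:
Tagatose is present, so WexD is inactive.
Cellobiose is absent, so GorZ is inactive.
With no repressor bound, *ulmS* is transcribed.
So UlmS is produced and active.
No repressor is bound and UlmS is active, so *bexV* is transcribed.
So BexV is produced and active.
Co²⁺ is present, so UlmP is inactive.
With no repressor bound, *qilT* is transcribed.
So QilT is produced and active.
TemW is produced constitutively and is active.
With repressor BexV bound, *kulM* is not transcribed.
→ *kulM* is OFF in B.

A only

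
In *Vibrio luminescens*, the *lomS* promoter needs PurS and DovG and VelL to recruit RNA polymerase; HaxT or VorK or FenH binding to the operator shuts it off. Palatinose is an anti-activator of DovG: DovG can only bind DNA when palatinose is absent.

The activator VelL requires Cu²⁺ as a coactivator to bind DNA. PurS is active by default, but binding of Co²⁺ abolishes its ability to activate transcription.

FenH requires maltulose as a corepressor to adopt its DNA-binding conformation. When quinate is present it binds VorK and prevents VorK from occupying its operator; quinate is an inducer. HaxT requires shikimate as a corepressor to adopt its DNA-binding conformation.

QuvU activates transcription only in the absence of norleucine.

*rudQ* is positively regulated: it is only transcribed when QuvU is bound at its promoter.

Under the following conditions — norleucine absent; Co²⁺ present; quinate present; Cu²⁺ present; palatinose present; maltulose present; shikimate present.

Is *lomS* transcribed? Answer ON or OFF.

Shikimate is present, so HaxT is active.
Co²⁺ is present, so PurS is inactive.
Quinate is present, so VorK is inactive.
Palatinose is present, so DovG is inactive.
Maltulose is present, so FenH is active.
Cu²⁺ is present, so VelL is active.
With repressor HaxT bound, *lomS* is not transcribed.

OFF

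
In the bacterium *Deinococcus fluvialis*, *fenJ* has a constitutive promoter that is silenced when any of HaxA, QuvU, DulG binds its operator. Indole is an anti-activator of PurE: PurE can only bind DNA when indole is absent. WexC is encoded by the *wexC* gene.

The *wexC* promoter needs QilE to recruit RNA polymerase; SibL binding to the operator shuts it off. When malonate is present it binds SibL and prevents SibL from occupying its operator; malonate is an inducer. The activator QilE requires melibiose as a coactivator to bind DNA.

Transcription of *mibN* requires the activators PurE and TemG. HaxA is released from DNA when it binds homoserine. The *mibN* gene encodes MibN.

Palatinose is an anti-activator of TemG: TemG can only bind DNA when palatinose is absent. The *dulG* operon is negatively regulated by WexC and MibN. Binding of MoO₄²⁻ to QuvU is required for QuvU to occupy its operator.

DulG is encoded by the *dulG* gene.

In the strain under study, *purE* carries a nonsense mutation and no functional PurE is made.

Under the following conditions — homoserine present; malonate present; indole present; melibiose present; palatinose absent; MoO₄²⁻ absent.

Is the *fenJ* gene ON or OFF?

ON

Homoserine is present, so HaxA is inactive.
MoO₄²⁻ is absent, so QuvU is inactive.
Melibiose is present, so QilE is active.
Malonate is present, so SibL is inactive.
No repressor is bound and QilE is active, so *wexC* is transcribed.
So WexC is produced and active.
PurE is non-functional in this strain, so it has no effect.
Palatinose is absent, so TemG is active.
Required activator PurE is absent, so *mibN* is not transcribed.
So MibN is not produced.
With repressor WexC bound, *dulG* is not transcribed.
So DulG is not produced.
With no repressor bound, *fenJ* is transcribed.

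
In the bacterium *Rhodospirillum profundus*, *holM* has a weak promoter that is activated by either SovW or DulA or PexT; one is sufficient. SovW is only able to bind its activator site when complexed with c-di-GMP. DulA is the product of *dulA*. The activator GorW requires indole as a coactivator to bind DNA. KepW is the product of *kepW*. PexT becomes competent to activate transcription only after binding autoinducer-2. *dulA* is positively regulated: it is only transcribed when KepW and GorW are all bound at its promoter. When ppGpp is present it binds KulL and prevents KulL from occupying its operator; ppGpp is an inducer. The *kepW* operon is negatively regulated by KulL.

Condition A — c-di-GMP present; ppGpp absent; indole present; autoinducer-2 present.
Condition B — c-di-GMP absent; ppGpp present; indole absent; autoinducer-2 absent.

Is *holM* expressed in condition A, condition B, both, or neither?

A only

Condition A:
c-di-GMP is present, so SovW is active.
ppGpp is absent, so KulL is active.
With repressor KulL bound, *kepW* is not transcribed.
So KepW is not produced.
Indole is present, so GorW is active.
Required activator KepW is absent, so *dulA* is not transcribed.
So DulA is not produced.
Autoinducer-2 is present, so PexT is active.
Activator SovW is present, so *holM* is transcribed.
→ *holM* is ON in A.
Condition B:
c-di-GMP is absent, so SovW is inactive.
ppGpp is present, so KulL is inactive.
With no repressor bound, *kepW* is transcribed.
So KepW is produced and active.
Indole is absent, so GorW is inactive.
Required activator GorW is absent, so *dulA* is not transcribed.
So DulA is not produced.
Autoinducer-2 is absent, so PexT is inactive.
No activator is available at the *holM* promoter, so *holM* is not transcribed.
→ *holM* is OFF in B.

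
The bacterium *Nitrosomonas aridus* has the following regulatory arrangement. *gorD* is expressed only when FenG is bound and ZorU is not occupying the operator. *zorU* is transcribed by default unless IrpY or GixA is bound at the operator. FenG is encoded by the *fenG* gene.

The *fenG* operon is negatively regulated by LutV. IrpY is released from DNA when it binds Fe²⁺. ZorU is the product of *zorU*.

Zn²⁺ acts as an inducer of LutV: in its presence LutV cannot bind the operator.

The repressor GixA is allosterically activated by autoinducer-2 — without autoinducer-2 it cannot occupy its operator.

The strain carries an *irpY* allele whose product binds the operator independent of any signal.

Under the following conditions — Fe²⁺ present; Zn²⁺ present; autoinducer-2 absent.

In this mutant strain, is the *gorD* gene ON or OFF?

ON

IrpY is constitutively active in this strain.
Autoinducer-2 is absent, so GixA is inactive.
With repressor IrpY bound, *zorU* is not transcribed.
So ZorU is not produced.
Zn²⁺ is present, so LutV is inactive.
With no repressor bound, *fenG* is transcribed.
So FenG is produced and active.
No repressor is bound and FenG is active, so *gorD* is transcribed.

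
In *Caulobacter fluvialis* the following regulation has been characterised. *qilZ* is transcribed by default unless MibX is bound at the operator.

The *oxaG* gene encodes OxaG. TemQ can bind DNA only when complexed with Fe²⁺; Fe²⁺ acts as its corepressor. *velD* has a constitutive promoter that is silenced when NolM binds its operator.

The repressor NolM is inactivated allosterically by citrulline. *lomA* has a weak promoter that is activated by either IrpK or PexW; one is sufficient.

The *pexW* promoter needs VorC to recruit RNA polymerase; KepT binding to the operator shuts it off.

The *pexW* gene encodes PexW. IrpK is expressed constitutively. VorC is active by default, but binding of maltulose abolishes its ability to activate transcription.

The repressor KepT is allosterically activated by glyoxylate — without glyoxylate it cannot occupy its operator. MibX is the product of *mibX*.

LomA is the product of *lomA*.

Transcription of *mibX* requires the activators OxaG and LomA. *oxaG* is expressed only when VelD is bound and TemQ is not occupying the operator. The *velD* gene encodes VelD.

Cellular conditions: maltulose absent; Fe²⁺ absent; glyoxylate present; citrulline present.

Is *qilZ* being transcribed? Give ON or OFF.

OFF

Citrulline is present, so NolM is inactive.
With no repressor bound, *velD* is transcribed.
So VelD is produced and active.
Fe²⁺ is absent, so TemQ is inactive.
No repressor is bound and VelD is active, so *oxaG* is transcribed.
So OxaG is produced and active.
IrpK is produced constitutively and is active.
Glyoxylate is present, so KepT is active.
Maltulose is absent, so VorC is active.
With repressor KepT bound, *pexW* is not transcribed.
So PexW is not produced.
Activator IrpK is present, so *lomA* is transcribed.
So LomA is produced and active.
No repressor is bound and OxaG and LomA are active, so *mibX* is transcribed.
So MibX is produced and active.
With repressor MibX bound, *qilZ* is not transcribed.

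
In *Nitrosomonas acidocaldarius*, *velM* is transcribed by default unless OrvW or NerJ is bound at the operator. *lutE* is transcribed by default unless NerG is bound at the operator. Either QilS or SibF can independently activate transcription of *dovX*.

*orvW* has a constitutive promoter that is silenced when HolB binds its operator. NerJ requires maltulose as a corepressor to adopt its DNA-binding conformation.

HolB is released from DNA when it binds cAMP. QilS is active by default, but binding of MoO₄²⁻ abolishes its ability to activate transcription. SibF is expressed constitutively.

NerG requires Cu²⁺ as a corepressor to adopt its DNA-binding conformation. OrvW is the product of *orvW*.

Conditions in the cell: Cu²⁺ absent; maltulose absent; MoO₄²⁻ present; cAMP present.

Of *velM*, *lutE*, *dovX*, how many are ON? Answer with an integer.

2

cAMP is present, so HolB is inactive.
With no repressor bound, *orvW* is transcribed.
So OrvW is produced and active.
Maltulose is absent, so NerJ is inactive.
With repressor OrvW bound, *velM* is not transcribed.
→ *velM* is OFF.
Cu²⁺ is absent, so NerG is inactive.
With no repressor bound, *lutE* is transcribed.
→ *lutE* is ON.
MoO₄²⁻ is present, so QilS is inactive.
SibF is produced constitutively and is active.
Activator SibF is present, so *dovX* is transcribed.
→ *dovX* is ON.
2 of the 3 genes are transcribed.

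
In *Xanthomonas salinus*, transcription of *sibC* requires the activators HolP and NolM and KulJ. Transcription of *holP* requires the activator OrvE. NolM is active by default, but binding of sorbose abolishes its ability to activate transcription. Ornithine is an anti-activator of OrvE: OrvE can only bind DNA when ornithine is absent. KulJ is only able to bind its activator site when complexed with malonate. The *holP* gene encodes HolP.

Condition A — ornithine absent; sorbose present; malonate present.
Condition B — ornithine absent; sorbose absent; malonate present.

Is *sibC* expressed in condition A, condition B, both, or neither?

Condition A:
Ornithine is absent, so OrvE is active.
No repressor is bound and OrvE is active, so *holP* is transcribed.
So HolP is produced and active.
Sorbose is present, so NolM is inactive.
Malonate is present, so KulJ is active.
Required activator NolM is absent, so *sibC* is not transcribed.
→ *sibC* is OFF in A.
Condition B:
Ornithine is absent, so OrvE is active.
No repressor is bound and OrvE is active, so *holP* is transcribed.
So HolP is produced and active.
Sorbose is absent, so NolM is active.
Malonate is present, so KulJ is active.
No repressor is bound and HolP and NolM and KulJ are active, so *sibC* is transcribed.
→ *sibC* is ON in B.

B only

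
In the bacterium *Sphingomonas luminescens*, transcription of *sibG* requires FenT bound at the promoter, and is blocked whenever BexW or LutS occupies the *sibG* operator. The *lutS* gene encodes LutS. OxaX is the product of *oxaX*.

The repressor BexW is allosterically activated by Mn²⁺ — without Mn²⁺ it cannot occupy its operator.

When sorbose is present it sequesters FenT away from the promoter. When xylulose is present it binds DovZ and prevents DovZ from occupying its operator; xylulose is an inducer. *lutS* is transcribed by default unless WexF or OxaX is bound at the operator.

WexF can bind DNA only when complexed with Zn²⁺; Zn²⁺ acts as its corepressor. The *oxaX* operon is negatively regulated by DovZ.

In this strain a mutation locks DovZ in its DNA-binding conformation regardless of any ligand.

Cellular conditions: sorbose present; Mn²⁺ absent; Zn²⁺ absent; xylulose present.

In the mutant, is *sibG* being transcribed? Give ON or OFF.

Mn²⁺ is absent, so BexW is inactive.
Zn²⁺ is absent, so WexF is inactive.
DovZ is constitutively active in this strain.
With repressor DovZ bound, *oxaX* is not transcribed.
So OxaX is not produced.
With no repressor bound, *lutS* is transcribed.
So LutS is produced and active.
Sorbose is present, so FenT is inactive.
With repressor LutS bound, *sibG* is not transcribed.

OFF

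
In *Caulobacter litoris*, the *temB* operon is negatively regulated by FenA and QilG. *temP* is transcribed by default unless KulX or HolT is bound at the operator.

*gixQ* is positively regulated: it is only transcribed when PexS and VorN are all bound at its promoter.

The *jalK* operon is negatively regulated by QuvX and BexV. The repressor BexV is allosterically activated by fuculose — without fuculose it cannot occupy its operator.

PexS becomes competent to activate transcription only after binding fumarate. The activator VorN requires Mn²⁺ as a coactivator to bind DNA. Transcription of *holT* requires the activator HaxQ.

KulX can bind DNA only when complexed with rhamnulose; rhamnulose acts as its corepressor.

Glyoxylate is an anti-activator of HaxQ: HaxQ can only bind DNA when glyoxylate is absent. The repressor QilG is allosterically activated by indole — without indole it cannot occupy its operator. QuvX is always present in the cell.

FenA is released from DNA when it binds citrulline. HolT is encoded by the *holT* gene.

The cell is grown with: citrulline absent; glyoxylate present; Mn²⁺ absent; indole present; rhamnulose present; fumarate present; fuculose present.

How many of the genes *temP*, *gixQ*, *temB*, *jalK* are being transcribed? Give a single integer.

0

Rhamnulose is present, so KulX is active.
Glyoxylate is present, so HaxQ is inactive.
Required activator HaxQ is absent, so *holT* is not transcribed.
So HolT is not produced.
With repressor KulX bound, *temP* is not transcribed.
→ *temP* is OFF.
Fumarate is present, so PexS is active.
Mn²⁺ is absent, so VorN is inactive.
Required activator VorN is absent, so *gixQ* is not transcribed.
→ *gixQ* is OFF.
Citrulline is absent, so FenA is active.
Indole is present, so QilG is active.
With repressor FenA bound, *temB* is not transcribed.
→ *temB* is OFF.
QuvX is produced constitutively and is active.
Fuculose is present, so BexV is active.
With repressor QuvX bound, *jalK* is not transcribed.
→ *jalK* is OFF.
0 of the 4 genes are transcribed.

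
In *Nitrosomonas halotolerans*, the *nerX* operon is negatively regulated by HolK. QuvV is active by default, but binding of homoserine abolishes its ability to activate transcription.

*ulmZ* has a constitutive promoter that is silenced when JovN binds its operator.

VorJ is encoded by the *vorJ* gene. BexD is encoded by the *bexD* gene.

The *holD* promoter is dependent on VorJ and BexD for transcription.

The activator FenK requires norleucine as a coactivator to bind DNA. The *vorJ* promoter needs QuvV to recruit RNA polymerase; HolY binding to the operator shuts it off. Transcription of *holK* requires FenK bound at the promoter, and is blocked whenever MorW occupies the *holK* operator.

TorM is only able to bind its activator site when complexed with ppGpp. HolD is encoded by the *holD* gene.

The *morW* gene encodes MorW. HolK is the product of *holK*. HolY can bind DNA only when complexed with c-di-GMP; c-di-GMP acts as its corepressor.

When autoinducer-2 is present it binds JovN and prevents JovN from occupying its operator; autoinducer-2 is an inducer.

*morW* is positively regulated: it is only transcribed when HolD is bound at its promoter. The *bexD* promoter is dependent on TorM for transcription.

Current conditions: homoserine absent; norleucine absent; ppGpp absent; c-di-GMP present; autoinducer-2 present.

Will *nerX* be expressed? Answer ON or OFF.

ON

c-di-GMP is present, so HolY is active.
Homoserine is absent, so QuvV is active.
With repressor HolY bound, *vorJ* is not transcribed.
So VorJ is not produced.
ppGpp is absent, so TorM is inactive.
Required activator TorM is absent, so *bexD* is not transcribed.
So BexD is not produced.
Required activator VorJ is absent, so *holD* is not transcribed.
So HolD is not produced.
Required activator HolD is absent, so *morW* is not transcribed.
So MorW is not produced.
Norleucine is absent, so FenK is inactive.
Required activator FenK is absent, so *holK* is not transcribed.
So HolK is not produced.
With no repressor bound, *nerX* is transcribed.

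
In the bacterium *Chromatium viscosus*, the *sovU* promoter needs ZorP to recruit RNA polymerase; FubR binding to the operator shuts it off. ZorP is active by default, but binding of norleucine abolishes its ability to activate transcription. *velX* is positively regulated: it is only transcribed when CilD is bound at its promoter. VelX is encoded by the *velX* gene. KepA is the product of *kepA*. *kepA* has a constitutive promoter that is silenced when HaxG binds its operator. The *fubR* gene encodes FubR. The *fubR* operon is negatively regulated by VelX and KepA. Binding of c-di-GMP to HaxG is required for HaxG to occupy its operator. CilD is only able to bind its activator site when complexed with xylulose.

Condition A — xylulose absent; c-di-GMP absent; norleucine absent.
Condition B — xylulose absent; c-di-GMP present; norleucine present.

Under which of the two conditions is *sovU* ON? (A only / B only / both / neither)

A only

Condition A:
Xylulose is absent, so CilD is inactive.
Required activator CilD is absent, so *velX* is not transcribed.
So VelX is not produced.
c-di-GMP is absent, so HaxG is inactive.
With no repressor bound, *kepA* is transcribed.
So KepA is produced and active.
With repressor KepA bound, *fubR* is not transcribed.
So FubR is not produced.
Norleucine is absent, so ZorP is active.
No repressor is bound and ZorP is active, so *sovU* is transcribed.
→ *sovU* is ON in A.
Condition B:
Xylulose is absent, so CilD is inactive.
Required activator CilD is absent, so *velX* is not transcribed.
So VelX is not produced.
c-di-GMP is present, so HaxG is active.
With repressor HaxG bound, *kepA* is not transcribed.
So KepA is not produced.
With no repressor bound, *fubR* is transcribed.
So FubR is produced and active.
Norleucine is present, so ZorP is inactive.
With repressor FubR bound, *sovU* is not transcribed.
→ *sovU* is OFF in B.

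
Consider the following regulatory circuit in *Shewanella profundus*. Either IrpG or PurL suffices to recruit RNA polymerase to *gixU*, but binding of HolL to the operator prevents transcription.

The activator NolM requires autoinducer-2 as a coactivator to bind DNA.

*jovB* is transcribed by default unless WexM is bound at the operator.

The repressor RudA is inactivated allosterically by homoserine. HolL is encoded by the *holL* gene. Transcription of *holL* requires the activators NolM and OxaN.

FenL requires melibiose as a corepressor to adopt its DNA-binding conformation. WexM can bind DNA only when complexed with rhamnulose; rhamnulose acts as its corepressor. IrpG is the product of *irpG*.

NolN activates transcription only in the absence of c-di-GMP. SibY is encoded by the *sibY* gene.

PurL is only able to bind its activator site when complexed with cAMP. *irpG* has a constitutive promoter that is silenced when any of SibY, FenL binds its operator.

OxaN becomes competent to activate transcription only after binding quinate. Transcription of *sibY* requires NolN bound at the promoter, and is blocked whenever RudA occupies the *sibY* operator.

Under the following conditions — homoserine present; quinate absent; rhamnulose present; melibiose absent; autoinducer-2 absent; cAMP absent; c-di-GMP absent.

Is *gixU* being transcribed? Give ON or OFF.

Homoserine is present, so RudA is inactive.
c-di-GMP is absent, so NolN is active.
No repressor is bound and NolN is active, so *sibY* is transcribed.
So SibY is produced and active.
Melibiose is absent, so FenL is inactive.
With repressor SibY bound, *irpG* is not transcribed.
So IrpG is not produced.
cAMP is absent, so PurL is inactive.
Autoinducer-2 is absent, so NolM is inactive.
Quinate is absent, so OxaN is inactive.
Required activator NolM is absent, so *holL* is not transcribed.
So HolL is not produced.
No activator is available at the *gixU* promoter, so *gixU* is not transcribed.

OFF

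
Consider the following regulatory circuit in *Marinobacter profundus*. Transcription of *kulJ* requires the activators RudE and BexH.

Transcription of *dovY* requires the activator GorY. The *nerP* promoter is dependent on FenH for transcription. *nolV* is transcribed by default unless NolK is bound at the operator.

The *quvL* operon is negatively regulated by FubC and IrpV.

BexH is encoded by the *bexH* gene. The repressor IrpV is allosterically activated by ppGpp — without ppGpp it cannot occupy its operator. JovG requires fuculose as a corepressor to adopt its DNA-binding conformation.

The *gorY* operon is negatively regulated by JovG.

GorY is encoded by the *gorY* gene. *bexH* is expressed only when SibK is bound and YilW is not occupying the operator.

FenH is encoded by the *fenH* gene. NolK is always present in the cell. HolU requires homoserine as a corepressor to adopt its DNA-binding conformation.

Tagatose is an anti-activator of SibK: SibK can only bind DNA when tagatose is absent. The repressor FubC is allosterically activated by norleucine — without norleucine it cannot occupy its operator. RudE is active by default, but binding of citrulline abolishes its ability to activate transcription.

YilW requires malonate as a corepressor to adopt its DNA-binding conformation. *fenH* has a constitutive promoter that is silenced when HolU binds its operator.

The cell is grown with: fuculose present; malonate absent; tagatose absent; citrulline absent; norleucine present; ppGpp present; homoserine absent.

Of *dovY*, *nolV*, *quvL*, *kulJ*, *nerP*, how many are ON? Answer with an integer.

Fuculose is present, so JovG is active.
With repressor JovG bound, *gorY* is not transcribed.
So GorY is not produced.
Required activator GorY is absent, so *dovY* is not transcribed.
→ *dovY* is OFF.
NolK is produced constitutively and is active.
With repressor NolK bound, *nolV* is not transcribed.
→ *nolV* is OFF.
Norleucine is present, so FubC is active.
ppGpp is present, so IrpV is active.
With repressor FubC bound, *quvL* is not transcribed.
→ *quvL* is OFF.
Citrulline is absent, so RudE is active.
Malonate is absent, so YilW is inactive.
Tagatose is absent, so SibK is active.
No repressor is bound and SibK is active, so *bexH* is transcribed.
So BexH is produced and active.
No repressor is bound and RudE and BexH are active, so *kulJ* is transcribed.
→ *kulJ* is ON.
Homoserine is absent, so HolU is inactive.
With no repressor bound, *fenH* is transcribed.
So FenH is produced and active.
No repressor is bound and FenH is active, so *nerP* is transcribed.
→ *nerP* is ON.
2 of the 5 genes are transcribed.

2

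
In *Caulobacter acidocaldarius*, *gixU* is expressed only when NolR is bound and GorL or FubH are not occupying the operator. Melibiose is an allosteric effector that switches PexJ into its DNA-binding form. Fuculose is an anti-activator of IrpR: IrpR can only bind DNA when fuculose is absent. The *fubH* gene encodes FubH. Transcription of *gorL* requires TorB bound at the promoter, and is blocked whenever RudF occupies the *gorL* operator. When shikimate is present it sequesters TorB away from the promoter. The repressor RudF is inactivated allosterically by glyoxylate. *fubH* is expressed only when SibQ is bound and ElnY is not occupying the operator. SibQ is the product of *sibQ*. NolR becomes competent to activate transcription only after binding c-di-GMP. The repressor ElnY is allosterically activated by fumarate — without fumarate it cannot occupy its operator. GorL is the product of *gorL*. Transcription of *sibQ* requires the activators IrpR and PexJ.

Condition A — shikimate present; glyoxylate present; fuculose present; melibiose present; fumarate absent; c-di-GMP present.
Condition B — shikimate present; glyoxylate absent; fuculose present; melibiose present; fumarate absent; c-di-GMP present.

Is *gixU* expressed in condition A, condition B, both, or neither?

both

Condition A:
Shikimate is present, so TorB is inactive.
Glyoxylate is present, so RudF is inactive.
Required activator TorB is absent, so *gorL* is not transcribed.
So GorL is not produced.
Fuculose is present, so IrpR is inactive.
Melibiose is present, so PexJ is active.
Required activator IrpR is absent, so *sibQ* is not transcribed.
So SibQ is not produced.
Fumarate is absent, so ElnY is inactive.
Required activator SibQ is absent, so *fubH* is not transcribed.
So FubH is not produced.
c-di-GMP is present, so NolR is active.
No repressor is bound and NolR is active, so *gixU* is transcribed.
→ *gixU* is ON in A.
Condition B:
Shikimate is present, so TorB is inactive.
Glyoxylate is absent, so RudF is active.
With repressor RudF bound, *gorL* is not transcribed.
So GorL is not produced.
Fuculose is present, so IrpR is inactive.
Melibiose is present, so PexJ is active.
Required activator IrpR is absent, so *sibQ* is not transcribed.
So SibQ is not produced.
Fumarate is absent, so ElnY is inactive.
Required activator SibQ is absent, so *fubH* is not transcribed.
So FubH is not produced.
c-di-GMP is present, so NolR is active.
No repressor is bound and NolR is active, so *gixU* is transcribed.
→ *gixU* is ON in B.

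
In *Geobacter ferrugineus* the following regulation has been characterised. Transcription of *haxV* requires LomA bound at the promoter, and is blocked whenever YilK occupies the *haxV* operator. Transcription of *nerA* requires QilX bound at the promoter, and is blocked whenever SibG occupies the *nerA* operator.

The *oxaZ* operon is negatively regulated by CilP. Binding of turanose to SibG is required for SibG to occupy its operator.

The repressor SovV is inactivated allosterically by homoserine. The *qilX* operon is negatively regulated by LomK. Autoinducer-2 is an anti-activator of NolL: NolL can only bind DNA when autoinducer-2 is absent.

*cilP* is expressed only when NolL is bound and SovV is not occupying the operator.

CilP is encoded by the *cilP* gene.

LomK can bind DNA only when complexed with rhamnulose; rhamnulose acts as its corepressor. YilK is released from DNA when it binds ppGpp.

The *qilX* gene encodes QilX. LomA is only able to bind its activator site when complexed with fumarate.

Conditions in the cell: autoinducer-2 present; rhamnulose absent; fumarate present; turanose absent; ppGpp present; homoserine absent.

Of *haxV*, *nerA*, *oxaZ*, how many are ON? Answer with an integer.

3

Fumarate is present, so LomA is active.
ppGpp is present, so YilK is inactive.
No repressor is bound and LomA is active, so *haxV* is transcribed.
→ *haxV* is ON.
Rhamnulose is absent, so LomK is inactive.
With no repressor bound, *qilX* is transcribed.
So QilX is produced and active.
Turanose is absent, so SibG is inactive.
No repressor is bound and QilX is active, so *nerA* is transcribed.
→ *nerA* is ON.
Homoserine is absent, so SovV is active.
Autoinducer-2 is present, so NolL is inactive.
With repressor SovV bound, *cilP* is not transcribed.
So CilP is not produced.
With no repressor bound, *oxaZ* is transcribed.
→ *oxaZ* is ON.
3 of the 3 genes are transcribed.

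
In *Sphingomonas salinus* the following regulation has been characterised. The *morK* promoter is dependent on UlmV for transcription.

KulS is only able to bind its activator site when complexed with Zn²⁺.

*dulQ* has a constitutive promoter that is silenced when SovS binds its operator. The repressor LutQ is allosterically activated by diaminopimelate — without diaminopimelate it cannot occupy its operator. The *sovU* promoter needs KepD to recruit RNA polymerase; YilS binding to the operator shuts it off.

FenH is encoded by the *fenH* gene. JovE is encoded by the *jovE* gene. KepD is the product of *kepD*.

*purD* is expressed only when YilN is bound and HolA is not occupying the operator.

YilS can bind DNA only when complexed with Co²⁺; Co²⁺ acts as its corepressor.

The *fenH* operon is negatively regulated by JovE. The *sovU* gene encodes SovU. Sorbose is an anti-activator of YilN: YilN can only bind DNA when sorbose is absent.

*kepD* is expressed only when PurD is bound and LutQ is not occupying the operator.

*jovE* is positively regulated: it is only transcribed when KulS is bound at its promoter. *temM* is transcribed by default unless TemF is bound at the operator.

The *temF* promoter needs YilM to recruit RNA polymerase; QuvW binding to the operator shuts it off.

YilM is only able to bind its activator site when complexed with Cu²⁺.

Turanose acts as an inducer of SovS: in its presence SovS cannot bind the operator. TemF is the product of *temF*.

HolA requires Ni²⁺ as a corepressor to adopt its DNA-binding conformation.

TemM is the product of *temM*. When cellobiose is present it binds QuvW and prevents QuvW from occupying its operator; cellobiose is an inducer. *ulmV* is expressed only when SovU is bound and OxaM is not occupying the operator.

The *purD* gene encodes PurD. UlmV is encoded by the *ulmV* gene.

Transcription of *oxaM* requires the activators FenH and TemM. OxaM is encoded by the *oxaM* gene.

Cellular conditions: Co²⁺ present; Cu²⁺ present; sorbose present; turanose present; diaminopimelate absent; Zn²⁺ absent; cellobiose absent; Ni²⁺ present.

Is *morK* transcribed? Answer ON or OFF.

OFF

Ni²⁺ is present, so HolA is active.
Sorbose is present, so YilN is inactive.
With repressor HolA bound, *purD* is not transcribed.
So PurD is not produced.
Diaminopimelate is absent, so LutQ is inactive.
Required activator PurD is absent, so *kepD* is not transcribed.
So KepD is not produced.
Co²⁺ is present, so YilS is active.
With repressor YilS bound, *sovU* is not transcribed.
So SovU is not produced.
Zn²⁺ is absent, so KulS is inactive.
Required activator KulS is absent, so *jovE* is not transcribed.
So JovE is not produced.
With no repressor bound, *fenH* is transcribed.
So FenH is produced and active.
Cellobiose is absent, so QuvW is active.
Cu²⁺ is present, so YilM is active.
With repressor QuvW bound, *temF* is not transcribed.
So TemF is not produced.
With no repressor bound, *temM* is transcribed.
So TemM is produced and active.
No repressor is bound and FenH and TemM are active, so *oxaM* is transcribed.
So OxaM is produced and active.
With repressor OxaM bound, *ulmV* is not transcribed.
So UlmV is not produced.
Required activator UlmV is absent, so *morK* is not transcribed.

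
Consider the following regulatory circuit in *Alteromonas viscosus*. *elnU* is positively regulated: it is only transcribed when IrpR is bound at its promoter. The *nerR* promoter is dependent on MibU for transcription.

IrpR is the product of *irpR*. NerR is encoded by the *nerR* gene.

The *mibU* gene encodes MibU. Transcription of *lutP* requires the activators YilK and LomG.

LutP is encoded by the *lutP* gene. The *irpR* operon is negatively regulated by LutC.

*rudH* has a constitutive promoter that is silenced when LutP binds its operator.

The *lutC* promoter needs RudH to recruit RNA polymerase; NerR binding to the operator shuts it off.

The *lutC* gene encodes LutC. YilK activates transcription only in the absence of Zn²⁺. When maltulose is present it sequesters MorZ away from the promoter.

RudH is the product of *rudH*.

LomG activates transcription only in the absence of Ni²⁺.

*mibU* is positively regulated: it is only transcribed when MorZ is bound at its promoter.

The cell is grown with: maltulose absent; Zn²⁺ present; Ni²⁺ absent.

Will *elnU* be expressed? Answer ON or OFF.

ON

Zn²⁺ is present, so YilK is inactive.
Ni²⁺ is absent, so LomG is active.
Required activator YilK is absent, so *lutP* is not transcribed.
So LutP is not produced.
With no repressor bound, *rudH* is transcribed.
So RudH is produced and active.
Maltulose is absent, so MorZ is active.
No repressor is bound and MorZ is active, so *mibU* is transcribed.
So MibU is produced and active.
No repressor is bound and MibU is active, so *nerR* is transcribed.
So NerR is produced and active.
With repressor NerR bound, *lutC* is not transcribed.
So LutC is not produced.
With no repressor bound, *irpR* is transcribed.
So IrpR is produced and active.
No repressor is bound and IrpR is active, so *elnU* is transcribed.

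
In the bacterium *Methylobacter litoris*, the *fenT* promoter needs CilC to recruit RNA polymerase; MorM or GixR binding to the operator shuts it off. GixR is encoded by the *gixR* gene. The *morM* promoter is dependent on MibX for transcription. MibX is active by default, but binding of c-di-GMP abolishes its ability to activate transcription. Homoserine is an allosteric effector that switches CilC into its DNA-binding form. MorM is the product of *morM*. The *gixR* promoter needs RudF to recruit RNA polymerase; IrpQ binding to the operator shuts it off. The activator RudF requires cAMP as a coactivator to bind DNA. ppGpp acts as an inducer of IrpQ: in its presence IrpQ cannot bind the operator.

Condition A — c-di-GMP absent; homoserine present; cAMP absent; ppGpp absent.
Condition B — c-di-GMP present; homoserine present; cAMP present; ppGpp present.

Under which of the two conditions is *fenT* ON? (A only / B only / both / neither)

neither

Condition A:
c-di-GMP is absent, so MibX is active.
No repressor is bound and MibX is active, so *morM* is transcribed.
So MorM is produced and active.
Homoserine is present, so CilC is active.
cAMP is absent, so RudF is inactive.
ppGpp is absent, so IrpQ is active.
With repressor IrpQ bound, *gixR* is not transcribed.
So GixR is not produced.
With repressor MorM bound, *fenT* is not transcribed.
→ *fenT* is OFF in A.
Condition B:
c-di-GMP is present, so MibX is inactive.
Required activator MibX is absent, so *morM* is not transcribed.
So MorM is not produced.
Homoserine is present, so CilC is active.
cAMP is present, so RudF is active.
ppGpp is present, so IrpQ is inactive.
No repressor is bound and RudF is active, so *gixR* is transcribed.
So GixR is produced and active.
With repressor GixR bound, *fenT* is not transcribed.
→ *fenT* is OFF in B.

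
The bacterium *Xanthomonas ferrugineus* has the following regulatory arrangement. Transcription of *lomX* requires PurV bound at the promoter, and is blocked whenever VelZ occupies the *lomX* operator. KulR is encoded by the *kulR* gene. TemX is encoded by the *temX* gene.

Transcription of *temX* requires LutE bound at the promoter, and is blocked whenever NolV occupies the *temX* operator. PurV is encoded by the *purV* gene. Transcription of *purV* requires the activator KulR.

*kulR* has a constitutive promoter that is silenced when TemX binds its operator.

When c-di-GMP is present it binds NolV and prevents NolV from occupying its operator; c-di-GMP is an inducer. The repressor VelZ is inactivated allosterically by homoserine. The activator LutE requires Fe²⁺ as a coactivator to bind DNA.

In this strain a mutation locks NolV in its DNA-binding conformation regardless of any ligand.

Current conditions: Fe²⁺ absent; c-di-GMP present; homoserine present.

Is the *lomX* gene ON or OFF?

ON

Fe²⁺ is absent, so LutE is inactive.
NolV is constitutively active in this strain.
With repressor NolV bound, *temX* is not transcribed.
So TemX is not produced.
With no repressor bound, *kulR* is transcribed.
So KulR is produced and active.
No repressor is bound and KulR is active, so *purV* is transcribed.
So PurV is produced and active.
Homoserine is present, so VelZ is inactive.
No repressor is bound and PurV is active, so *lomX* is transcribed.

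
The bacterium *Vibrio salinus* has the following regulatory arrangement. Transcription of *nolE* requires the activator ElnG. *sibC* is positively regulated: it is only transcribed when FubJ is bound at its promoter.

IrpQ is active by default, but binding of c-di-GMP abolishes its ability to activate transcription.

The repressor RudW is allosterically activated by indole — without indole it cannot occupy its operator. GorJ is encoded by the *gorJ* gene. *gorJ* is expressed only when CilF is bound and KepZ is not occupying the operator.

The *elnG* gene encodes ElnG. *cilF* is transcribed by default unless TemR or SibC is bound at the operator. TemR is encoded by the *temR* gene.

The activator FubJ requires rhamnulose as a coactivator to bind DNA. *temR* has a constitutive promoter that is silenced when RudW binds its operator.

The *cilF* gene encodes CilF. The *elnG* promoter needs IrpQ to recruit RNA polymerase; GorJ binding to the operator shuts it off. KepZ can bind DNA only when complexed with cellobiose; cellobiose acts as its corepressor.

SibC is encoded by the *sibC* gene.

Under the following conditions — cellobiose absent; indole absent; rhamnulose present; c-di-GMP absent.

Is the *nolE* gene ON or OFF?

ON

Indole is absent, so RudW is inactive.
With no repressor bound, *temR* is transcribed.
So TemR is produced and active.
Rhamnulose is present, so FubJ is active.
No repressor is bound and FubJ is active, so *sibC* is transcribed.
So SibC is produced and active.
With repressor TemR bound, *cilF* is not transcribed.
So CilF is not produced.
Cellobiose is absent, so KepZ is inactive.
Required activator CilF is absent, so *gorJ* is not transcribed.
So GorJ is not produced.
c-di-GMP is absent, so IrpQ is active.
No repressor is bound and IrpQ is active, so *elnG* is transcribed.
So ElnG is produced and active.
No repressor is bound and ElnG is active, so *nolE* is transcribed.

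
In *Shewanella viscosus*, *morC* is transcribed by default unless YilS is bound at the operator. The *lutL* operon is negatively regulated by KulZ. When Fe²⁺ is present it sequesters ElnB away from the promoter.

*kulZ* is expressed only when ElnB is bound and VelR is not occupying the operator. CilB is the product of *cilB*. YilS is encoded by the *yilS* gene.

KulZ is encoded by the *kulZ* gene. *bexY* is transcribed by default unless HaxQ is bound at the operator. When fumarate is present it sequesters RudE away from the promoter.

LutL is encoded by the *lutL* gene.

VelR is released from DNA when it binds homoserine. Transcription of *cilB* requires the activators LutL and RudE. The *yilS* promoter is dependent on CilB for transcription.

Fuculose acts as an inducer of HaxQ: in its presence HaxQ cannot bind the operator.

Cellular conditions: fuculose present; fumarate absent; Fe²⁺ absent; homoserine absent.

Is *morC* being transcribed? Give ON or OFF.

Homoserine is absent, so VelR is active.
Fe²⁺ is absent, so ElnB is active.
With repressor VelR bound, *kulZ* is not transcribed.
So KulZ is not produced.
With no repressor bound, *lutL* is transcribed.
So LutL is produced and active.
Fumarate is absent, so RudE is active.
No repressor is bound and LutL and RudE are active, so *cilB* is transcribed.
So CilB is produced and active.
No repressor is bound and CilB is active, so *yilS* is transcribed.
So YilS is produced and active.
With repressor YilS bound, *morC* is not transcribed.

OFF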